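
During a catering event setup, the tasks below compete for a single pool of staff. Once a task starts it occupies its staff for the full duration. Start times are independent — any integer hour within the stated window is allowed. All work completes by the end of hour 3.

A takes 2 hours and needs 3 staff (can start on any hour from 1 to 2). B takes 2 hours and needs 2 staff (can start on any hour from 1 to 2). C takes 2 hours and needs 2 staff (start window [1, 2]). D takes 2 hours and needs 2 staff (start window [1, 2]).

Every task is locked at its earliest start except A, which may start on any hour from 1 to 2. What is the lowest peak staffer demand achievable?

A@1: h1:9  h2:9  h3:0 → peak 9
A@2: h1:6  h2:9  h3:3 → peak 9
Best is A@1, peak 9.

9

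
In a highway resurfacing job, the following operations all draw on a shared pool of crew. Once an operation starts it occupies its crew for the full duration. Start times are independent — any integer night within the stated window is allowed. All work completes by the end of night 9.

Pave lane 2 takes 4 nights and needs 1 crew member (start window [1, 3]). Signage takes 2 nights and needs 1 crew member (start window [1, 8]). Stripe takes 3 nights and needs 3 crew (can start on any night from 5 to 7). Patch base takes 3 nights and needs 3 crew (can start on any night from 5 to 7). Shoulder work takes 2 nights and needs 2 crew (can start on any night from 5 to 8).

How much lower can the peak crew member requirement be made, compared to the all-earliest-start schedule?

Early-start peak: n1:2  n2:2  n3:1  n4:1  n5:8  n6:8  n7:6  n8:0  n9:0 ⇒ 8.
Leveled (Pave lane 2@1, Signage@1, Stripe@5, Patch base@5, Shoulder work@8): n1:2  n2:2  n3:1  n4:1  n5:6  n6:6  n7:6  n8:2  n9:2 ⇒ 6.
Reduction 8 − 6 = 2.

2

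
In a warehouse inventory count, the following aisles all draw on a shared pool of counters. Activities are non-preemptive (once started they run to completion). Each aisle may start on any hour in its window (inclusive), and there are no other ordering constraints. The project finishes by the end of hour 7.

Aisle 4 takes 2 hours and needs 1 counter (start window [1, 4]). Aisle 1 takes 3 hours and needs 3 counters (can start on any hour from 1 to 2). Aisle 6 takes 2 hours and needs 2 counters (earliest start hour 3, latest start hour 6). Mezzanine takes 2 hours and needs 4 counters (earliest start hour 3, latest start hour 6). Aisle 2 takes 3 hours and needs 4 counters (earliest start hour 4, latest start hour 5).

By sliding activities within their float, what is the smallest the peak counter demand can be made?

7

Early-start (Aisle 4@1, Aisle 1@1, Aisle 6@3, Mezzanine@3, Aisle 2@4) gives peak 10: h1:4  h2:4  h3:9  h4:10  h5:4  h6:4  h7:0.
Shift Aisle 6→4, Aisle 2→5.
Schedule Aisle 4@1, Aisle 1@1, Aisle 6@4, Mezzanine@3, Aisle 2@5: h1:4  h2:4  h3:7  h4:6  h5:6  h6:4  h7:4 — peak 7.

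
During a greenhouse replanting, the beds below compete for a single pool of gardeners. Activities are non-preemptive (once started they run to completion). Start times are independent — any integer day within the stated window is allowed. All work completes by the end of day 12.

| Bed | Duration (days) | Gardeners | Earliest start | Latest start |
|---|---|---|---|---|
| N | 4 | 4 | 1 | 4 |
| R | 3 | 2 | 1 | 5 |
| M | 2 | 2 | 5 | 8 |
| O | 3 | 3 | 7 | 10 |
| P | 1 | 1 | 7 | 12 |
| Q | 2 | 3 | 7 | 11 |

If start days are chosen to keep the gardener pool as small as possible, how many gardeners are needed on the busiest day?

Early-start (N@1, R@1, M@5, O@7, P@7, Q@7) gives peak 7: d1:6  d2:6  d3:6  d4:4  d5:2  d6:2  d7:7  d8:6  d9:3  d10:0  d11:0  d12:0.
Shift R→5, O→8, Q→11.
Schedule N@1, R@5, M@5, O@8, P@7, Q@11: d1:4  d2:4  d3:4  d4:4  d5:4  d6:4  d7:3  d8:3  d9:3  d10:3  d11:3  d12:3 — peak 4.
Total gardener-days = 42 over 12 days ⇒ peak ≥ ⌈42/12⌉ = 4, so 4 is optimal.

4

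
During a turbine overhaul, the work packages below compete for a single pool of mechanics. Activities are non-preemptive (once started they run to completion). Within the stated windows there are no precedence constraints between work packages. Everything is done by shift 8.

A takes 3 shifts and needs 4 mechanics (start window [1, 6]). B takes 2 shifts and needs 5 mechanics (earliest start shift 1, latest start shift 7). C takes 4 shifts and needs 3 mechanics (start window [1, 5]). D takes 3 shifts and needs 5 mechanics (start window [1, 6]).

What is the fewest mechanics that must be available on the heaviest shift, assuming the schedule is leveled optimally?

8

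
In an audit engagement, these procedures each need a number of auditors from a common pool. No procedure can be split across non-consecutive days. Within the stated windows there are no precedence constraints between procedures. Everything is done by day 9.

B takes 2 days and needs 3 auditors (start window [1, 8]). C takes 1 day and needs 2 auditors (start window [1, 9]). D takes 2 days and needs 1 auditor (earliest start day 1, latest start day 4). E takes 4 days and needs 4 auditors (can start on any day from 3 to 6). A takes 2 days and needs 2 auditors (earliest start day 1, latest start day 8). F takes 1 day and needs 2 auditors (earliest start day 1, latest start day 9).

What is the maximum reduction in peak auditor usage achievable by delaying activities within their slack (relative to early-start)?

6

Early-start peak: d1:10  d2:6  d3:4  d4:4  d5:4  d6:4  d7:0  d8:0  d9:0 ⇒ 10.
Leveled (B@1, C@3, D@1, E@4, A@8, F@3): d1:4  d2:4  d3:4  d4:4  d5:4  d6:4  d7:4  d8:2  d9:2 ⇒ 4.
Reduction 10 − 4 = 6.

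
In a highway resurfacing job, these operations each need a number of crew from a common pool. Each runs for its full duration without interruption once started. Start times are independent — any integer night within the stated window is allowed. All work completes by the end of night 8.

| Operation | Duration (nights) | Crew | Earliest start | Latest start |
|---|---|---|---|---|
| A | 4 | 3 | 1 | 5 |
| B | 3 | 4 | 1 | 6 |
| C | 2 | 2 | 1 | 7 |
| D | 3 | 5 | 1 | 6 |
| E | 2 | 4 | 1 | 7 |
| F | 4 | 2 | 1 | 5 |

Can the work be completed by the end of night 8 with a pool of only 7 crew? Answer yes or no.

no

Total crew member-nights = 59; over 8 nights the average is 59/8 > 7, so some night must exceed 7.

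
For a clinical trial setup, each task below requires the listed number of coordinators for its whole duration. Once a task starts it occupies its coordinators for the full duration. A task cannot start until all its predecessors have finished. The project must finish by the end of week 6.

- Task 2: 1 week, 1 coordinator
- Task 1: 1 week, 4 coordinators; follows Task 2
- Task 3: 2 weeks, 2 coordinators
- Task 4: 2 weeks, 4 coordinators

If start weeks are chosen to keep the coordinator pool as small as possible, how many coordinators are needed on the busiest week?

4

Early-start (Task 2@1, Task 1@2, Task 3@1, Task 4@1) gives peak 10: w1:7  w2:10  w3:0  w4:0  w5:0  w6:0.
Shift Task 3→3, Task 4→5.
Schedule Task 2@1, Task 1@2, Task 3@3, Task 4@5: w1:1  w2:4  w3:2  w4:2  w5:4  w6:4 — peak 4.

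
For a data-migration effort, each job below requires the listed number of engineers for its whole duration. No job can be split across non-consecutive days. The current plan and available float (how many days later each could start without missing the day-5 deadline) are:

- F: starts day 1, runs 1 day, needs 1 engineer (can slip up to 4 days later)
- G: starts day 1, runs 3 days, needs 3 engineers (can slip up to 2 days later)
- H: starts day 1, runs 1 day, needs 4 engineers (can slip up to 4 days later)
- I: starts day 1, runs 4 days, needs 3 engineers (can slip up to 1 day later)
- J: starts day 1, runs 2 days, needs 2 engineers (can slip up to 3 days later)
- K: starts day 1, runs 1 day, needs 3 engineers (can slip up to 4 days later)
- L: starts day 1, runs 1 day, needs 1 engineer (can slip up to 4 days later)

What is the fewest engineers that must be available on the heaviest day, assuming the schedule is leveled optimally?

8

Early-start (F@1, G@1, H@1, I@1, J@1, K@1, L@1) gives peak 17: d1:17  d2:8  d3:6  d4:3  d5:0.
Shift I→2, J→2, K→4, L→4.
Schedule F@1, G@1, H@1, I@2, J@2, K@4, L@4: d1:8  d2:8  d3:8  d4:7  d5:3 — peak 8.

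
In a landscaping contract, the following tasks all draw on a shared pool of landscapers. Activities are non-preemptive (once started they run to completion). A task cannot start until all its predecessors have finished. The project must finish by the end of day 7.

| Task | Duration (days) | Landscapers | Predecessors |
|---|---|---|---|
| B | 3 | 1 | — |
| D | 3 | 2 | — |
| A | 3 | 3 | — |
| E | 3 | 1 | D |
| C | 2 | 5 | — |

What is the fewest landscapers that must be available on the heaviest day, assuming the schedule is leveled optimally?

Early-start (B@1, D@1, A@1, E@4, C@1) gives peak 11: d1:11  d2:11  d3:6  d4:1  d5:1  d6:1  d7:0.
Shift C→4.
Schedule B@1, D@1, A@1, E@4, C@4: d1:6  d2:6  d3:6  d4:6  d5:6  d6:1  d7:0 — peak 6.

6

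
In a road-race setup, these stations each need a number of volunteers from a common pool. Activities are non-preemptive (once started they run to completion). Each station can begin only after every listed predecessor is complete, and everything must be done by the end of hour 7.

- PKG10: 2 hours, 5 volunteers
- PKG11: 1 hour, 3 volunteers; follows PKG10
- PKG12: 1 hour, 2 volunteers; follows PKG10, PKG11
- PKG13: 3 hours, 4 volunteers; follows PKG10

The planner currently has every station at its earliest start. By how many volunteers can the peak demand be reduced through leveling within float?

Early-start peak: h1:5  h2:5  h3:7  h4:6  h5:4  h6:0  h7:0 ⇒ 7.
Leveled (PKG10@1, PKG11@3, PKG12@4, PKG13@5): h1:5  h2:5  h3:3  h4:2  h5:4  h6:4  h7:4 ⇒ 5.
Reduction 7 − 5 = 2.

2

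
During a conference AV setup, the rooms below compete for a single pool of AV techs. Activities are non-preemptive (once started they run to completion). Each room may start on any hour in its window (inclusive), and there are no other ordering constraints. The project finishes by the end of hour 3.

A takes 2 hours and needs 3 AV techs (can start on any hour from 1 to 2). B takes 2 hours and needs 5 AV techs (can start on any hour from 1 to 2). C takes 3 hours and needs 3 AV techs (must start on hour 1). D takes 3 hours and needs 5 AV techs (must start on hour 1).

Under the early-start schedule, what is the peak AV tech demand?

Early-start schedule: A@1, B@1, C@1, D@1.
Load per hour: hour 1: 16, hour 2: 16, hour 3: 8.
Peak is 16.

16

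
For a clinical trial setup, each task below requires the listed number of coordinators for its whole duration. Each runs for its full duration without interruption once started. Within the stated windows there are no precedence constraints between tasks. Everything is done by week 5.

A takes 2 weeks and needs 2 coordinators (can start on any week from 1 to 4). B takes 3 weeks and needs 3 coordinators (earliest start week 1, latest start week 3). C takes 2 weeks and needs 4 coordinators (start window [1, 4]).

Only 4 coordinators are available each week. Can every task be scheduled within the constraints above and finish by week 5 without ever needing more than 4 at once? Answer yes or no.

Total coordinator-weeks = 21; over 5 weeks the average is 21/5 > 4, so some week must exceed 4.

no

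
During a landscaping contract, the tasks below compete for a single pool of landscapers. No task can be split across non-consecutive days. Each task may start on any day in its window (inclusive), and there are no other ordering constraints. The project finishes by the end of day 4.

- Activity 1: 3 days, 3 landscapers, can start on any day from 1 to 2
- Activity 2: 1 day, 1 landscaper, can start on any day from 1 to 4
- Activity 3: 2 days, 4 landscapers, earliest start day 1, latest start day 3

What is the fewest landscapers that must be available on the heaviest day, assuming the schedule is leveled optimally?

7

Early-start (Activity 1@1, Activity 2@1, Activity 3@1) gives peak 8: d1:8  d2:7  d3:3  d4:0.
Shift Activity 3→2.
Schedule Activity 1@1, Activity 2@1, Activity 3@2: d1:4  d2:7  d3:7  d4:0 — peak 7.
No arrangement of the 24 feasible schedules does better.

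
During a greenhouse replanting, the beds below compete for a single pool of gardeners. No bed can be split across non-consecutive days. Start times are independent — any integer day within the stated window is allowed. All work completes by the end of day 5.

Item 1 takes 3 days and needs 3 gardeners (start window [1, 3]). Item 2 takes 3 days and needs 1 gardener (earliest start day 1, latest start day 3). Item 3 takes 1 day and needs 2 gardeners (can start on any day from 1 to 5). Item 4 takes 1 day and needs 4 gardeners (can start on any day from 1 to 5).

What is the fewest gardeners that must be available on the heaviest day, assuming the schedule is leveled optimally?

4

Early-start (Item 1@1, Item 2@1, Item 3@1, Item 4@1) gives peak 10: d1:10  d2:4  d3:4  d4:0  d5:0.
Shift Item 3→4, Item 4→5.
Schedule Item 1@1, Item 2@1, Item 3@4, Item 4@5: d1:4  d2:4  d3:4  d4:2  d5:4 — peak 4.
Total gardener-days = 18 over 5 days ⇒ peak ≥ ⌈18/5⌉ = 4, so 4 is optimal.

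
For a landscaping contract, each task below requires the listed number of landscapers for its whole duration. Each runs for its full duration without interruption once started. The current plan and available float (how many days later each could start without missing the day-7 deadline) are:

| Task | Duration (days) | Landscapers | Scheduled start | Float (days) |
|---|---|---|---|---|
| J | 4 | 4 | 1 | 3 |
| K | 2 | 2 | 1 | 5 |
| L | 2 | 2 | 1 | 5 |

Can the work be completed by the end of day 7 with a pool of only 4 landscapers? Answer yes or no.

yes

Schedule J@1, K@5, L@5: d1:4  d2:4  d3:4  d4:4  d5:4  d6:4  d7:0 — peak 4 ≤ 4.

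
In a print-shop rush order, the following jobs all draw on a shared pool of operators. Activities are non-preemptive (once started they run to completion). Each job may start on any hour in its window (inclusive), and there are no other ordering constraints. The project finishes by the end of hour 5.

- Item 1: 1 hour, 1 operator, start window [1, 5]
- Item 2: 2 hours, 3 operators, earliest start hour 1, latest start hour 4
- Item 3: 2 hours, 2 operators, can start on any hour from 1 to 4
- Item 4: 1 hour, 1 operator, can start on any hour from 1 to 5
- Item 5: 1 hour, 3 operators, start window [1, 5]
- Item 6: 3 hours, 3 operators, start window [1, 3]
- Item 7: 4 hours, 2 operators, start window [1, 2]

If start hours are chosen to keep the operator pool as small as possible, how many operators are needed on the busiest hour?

Early-start (Item 1@1, Item 2@1, Item 3@1, Item 4@1, Item 5@1, Item 6@1, Item 7@1) gives peak 15: h1:15  h2:10  h3:5  h4:2  h5:0.
Shift Item 3→2, Item 5→5, Item 6→3.
Schedule Item 1@1, Item 2@1, Item 3@2, Item 4@1, Item 5@5, Item 6@3, Item 7@1: h1:7  h2:7  h3:7  h4:5  h5:6 — peak 7.
Total operator-hours = 32 over 5 hours ⇒ peak ≥ ⌈32/5⌉ = 7, so 7 is optimal.

7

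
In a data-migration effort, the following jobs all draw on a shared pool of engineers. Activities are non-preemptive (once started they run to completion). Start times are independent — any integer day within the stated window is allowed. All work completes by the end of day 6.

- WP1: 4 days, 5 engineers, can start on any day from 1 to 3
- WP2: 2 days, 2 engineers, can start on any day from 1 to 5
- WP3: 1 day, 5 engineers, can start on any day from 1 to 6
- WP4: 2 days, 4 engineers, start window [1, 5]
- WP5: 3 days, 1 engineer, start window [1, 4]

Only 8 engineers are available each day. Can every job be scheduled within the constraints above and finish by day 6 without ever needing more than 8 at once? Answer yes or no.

The minimum achievable peak is 9; 8 < 9, so no feasible schedule stays within the cap.

no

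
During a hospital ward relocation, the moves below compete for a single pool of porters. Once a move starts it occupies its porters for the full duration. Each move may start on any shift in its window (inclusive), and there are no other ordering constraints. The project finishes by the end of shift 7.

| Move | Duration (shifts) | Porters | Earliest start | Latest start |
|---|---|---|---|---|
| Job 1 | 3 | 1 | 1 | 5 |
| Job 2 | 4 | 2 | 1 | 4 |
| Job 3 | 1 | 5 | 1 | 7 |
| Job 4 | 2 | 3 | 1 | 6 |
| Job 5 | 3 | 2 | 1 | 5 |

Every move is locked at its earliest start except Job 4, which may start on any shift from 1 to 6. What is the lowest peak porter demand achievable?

10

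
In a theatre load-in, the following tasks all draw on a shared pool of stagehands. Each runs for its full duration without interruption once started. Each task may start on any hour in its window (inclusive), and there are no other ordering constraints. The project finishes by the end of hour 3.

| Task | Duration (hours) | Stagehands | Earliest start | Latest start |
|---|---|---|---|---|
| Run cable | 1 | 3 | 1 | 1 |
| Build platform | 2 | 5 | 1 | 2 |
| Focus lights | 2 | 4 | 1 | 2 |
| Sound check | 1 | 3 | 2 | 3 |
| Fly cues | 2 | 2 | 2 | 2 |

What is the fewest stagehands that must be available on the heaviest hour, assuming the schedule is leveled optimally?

11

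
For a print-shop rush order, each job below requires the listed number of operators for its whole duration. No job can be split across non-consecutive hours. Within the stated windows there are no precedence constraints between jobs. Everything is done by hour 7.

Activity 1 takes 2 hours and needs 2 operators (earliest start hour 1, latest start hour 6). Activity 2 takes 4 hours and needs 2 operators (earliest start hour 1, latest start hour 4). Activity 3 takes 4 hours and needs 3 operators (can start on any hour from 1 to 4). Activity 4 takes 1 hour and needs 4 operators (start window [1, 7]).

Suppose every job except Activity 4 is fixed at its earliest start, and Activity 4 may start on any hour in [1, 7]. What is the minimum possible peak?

Activity 4@1: h1:11  h2:7  h3:5  h4:5  h5:0  h6:0  h7:0 → peak 11
Activity 4@2: h1:7  h2:11  h3:5  h4:5  h5:0  h6:0  h7:0 → peak 11
Activity 4@3: h1:7  h2:7  h3:9  h4:5  h5:0  h6:0  h7:0 → peak 9
Activity 4@4: h1:7  h2:7  h3:5  h4:9  h5:0  h6:0  h7:0 → peak 9
Activity 4@5: h1:7  h2:7  h3:5  h4:5  h5:4  h6:0  h7:0 → peak 7
Activity 4@6: h1:7  h2:7  h3:5  h4:5  h5:0  h6:4  h7:0 → peak 7
Activity 4@7: h1:7  h2:7  h3:5  h4:5  h5:0  h6:0  h7:4 → peak 7
Best is Activity 4@5, peak 7.

7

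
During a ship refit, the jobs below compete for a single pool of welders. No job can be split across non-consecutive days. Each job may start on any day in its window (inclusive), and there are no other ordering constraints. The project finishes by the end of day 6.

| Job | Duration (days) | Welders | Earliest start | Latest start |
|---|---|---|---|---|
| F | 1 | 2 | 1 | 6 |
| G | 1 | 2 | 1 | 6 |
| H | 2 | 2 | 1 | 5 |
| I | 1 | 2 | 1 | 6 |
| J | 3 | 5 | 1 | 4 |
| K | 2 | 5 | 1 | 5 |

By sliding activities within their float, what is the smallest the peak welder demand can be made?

Early-start (F@1, G@1, H@1, I@1, J@1, K@1) gives peak 18: d1:18  d2:12  d3:5  d4:0  d5:0  d6:0.
Shift I→3, J→2, K→5.
Schedule F@1, G@1, H@1, I@3, J@2, K@5: d1:6  d2:7  d3:7  d4:5  d5:5  d6:5 — peak 7.

7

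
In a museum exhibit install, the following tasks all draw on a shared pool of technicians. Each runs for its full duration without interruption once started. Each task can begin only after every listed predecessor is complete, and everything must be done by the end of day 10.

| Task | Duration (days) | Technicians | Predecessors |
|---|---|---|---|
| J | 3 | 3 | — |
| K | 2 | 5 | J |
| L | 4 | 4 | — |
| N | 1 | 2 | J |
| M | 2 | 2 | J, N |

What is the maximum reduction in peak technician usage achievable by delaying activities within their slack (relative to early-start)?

5

Early-start peak: d1:7  d2:7  d3:7  d4:11  d5:7  d6:2  d7:0  d8:0  d9:0  d10:0 ⇒ 11.
Leveled (J@1, K@4, L@6, N@6, M@7): d1:3  d2:3  d3:3  d4:5  d5:5  d6:6  d7:6  d8:6  d9:4  d10:0 ⇒ 6.
Reduction 11 − 6 = 5.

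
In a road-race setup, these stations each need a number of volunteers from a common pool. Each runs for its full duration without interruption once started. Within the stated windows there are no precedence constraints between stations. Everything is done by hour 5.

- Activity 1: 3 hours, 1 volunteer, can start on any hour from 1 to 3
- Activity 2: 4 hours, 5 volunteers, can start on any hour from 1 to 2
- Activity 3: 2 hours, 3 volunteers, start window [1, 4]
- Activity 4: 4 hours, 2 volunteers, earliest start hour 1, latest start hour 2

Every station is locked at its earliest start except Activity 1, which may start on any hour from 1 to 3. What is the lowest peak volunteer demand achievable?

10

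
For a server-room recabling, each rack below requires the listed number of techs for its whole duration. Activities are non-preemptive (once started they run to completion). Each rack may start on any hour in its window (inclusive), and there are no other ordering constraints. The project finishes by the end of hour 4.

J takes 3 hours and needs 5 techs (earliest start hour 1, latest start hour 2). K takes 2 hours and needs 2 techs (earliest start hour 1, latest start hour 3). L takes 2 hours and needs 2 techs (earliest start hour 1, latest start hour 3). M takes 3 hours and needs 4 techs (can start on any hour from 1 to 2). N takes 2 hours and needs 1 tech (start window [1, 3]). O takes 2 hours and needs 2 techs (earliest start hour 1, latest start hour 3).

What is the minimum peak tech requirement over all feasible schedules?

13

Early-start (J@1, K@1, L@1, M@1, N@1, O@1) gives peak 16: h1:16  h2:16  h3:9  h4:0.
Shift N→3, O→3.
Schedule J@1, K@1, L@1, M@1, N@3, O@3: h1:13  h2:13  h3:12  h4:3 — peak 13.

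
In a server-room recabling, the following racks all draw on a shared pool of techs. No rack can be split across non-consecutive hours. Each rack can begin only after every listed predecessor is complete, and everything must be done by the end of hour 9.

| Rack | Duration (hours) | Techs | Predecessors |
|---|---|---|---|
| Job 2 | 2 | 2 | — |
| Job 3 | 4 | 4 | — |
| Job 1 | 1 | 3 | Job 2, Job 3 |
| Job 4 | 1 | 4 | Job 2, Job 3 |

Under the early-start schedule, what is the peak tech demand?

Early-start schedule: Job 2@1, Job 3@1, Job 1@5, Job 4@5.
Load per hour: hour 1: 6, hour 2: 6, hour 3: 4, hour 4: 4, hour 5: 7, hour 6: 0, hour 7: 0, hour 8: 0, hour 9: 0.
Peak is 7.

7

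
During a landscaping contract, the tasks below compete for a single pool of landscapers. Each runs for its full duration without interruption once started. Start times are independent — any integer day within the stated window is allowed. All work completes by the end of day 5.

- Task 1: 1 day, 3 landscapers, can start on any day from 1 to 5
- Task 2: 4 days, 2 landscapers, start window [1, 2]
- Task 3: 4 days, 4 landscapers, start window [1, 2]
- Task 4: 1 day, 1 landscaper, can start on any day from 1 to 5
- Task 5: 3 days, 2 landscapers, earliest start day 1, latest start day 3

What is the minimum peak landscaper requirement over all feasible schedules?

Early-start (Task 1@1, Task 2@1, Task 3@1, Task 4@1, Task 5@1) gives peak 12: d1:12  d2:8  d3:8  d4:6  d5:0.
Shift Task 3→2.
Schedule Task 1@1, Task 2@1, Task 3@2, Task 4@1, Task 5@1: d1:8  d2:8  d3:8  d4:6  d5:4 — peak 8.

8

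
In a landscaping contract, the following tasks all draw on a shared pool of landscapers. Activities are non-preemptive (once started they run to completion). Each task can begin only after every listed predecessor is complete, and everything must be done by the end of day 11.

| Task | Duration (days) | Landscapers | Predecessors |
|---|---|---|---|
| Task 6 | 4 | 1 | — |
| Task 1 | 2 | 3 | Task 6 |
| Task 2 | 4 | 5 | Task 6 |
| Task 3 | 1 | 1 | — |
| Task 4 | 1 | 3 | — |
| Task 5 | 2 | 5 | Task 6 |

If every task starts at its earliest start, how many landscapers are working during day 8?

5

At early start, day 8 has: Task 2.
Demand: 5 = 5.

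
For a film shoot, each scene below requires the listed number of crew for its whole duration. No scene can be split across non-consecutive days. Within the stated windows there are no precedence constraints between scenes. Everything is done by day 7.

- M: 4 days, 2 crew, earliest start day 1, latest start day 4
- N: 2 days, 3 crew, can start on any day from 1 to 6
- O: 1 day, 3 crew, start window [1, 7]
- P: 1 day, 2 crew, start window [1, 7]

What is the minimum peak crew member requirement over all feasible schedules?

4

Early-start (M@1, N@1, O@1, P@1) gives peak 10: d1:10  d2:5  d3:2  d4:2  d5:0  d6:0  d7:0.
Shift N→5, O→7.
Schedule M@1, N@5, O@7, P@1: d1:4  d2:2  d3:2  d4:2  d5:3  d6:3  d7:3 — peak 4.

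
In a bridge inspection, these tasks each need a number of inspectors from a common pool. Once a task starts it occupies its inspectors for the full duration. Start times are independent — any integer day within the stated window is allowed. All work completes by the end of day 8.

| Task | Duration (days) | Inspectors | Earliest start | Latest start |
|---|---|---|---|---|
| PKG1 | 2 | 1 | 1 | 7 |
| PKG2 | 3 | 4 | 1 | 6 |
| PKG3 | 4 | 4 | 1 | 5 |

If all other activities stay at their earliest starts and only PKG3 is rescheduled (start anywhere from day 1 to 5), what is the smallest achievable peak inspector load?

5

PKG3@1: d1:9  d2:9  d3:8  d4:4  d5:0  d6:0  d7:0  d8:0 → peak 9
PKG3@2: d1:5  d2:9  d3:8  d4:4  d5:4  d6:0  d7:0  d8:0 → peak 9
PKG3@3: d1:5  d2:5  d3:8  d4:4  d5:4  d6:4  d7:0  d8:0 → peak 8
PKG3@4: d1:5  d2:5  d3:4  d4:4  d5:4  d6:4  d7:4  d8:0 → peak 5
PKG3@5: d1:5  d2:5  d3:4  d4:0  d5:4  d6:4  d7:4  d8:4 → peak 5
Best is PKG3@4, peak 5.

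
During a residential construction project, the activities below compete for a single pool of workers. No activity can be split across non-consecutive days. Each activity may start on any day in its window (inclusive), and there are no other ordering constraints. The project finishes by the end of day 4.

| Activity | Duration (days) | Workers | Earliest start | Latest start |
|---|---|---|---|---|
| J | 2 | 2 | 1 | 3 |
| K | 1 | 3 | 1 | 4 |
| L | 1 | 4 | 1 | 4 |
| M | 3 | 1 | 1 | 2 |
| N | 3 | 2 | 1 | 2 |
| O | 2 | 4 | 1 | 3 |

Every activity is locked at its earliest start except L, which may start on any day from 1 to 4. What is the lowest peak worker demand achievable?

12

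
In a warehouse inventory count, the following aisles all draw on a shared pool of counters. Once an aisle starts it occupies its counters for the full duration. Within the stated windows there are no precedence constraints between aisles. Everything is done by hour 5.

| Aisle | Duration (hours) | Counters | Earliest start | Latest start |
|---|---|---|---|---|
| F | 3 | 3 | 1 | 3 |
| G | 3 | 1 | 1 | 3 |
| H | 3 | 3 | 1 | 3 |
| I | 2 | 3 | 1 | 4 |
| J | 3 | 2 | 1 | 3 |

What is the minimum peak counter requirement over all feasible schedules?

Early-start (F@1, G@1, H@1, I@1, J@1) gives peak 12: h1:12  h2:12  h3:9  h4:0  h5:0.
Shift I→4.
Schedule F@1, G@1, H@1, I@4, J@1: h1:9  h2:9  h3:9  h4:3  h5:3 — peak 9.

9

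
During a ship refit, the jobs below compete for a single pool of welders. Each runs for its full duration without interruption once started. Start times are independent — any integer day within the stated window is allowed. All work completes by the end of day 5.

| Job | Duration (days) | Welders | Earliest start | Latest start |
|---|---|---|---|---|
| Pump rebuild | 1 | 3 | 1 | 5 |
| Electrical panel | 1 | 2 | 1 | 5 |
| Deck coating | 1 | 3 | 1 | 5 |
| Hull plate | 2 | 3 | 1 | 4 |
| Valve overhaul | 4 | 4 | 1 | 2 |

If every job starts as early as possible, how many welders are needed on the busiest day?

15

Early-start schedule: Pump rebuild@1, Electrical panel@1, Deck coating@1, Hull plate@1, Valve overhaul@1.
Load per day: day 1: 15, day 2: 7, day 3: 4, day 4: 4, day 5: 0.
Peak is 15.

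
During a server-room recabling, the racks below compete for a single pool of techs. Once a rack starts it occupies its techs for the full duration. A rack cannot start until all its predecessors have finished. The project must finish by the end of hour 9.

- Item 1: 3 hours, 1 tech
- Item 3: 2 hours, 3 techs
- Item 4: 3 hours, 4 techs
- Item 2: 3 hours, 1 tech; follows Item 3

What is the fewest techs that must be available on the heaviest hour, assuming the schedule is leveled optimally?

4

Early-start (Item 1@1, Item 3@1, Item 4@1, Item 2@3) gives peak 8: h1:8  h2:8  h3:6  h4:1  h5:1  h6:0  h7:0  h8:0  h9:0.
Shift Item 4→4, Item 2→7.
Schedule Item 1@1, Item 3@1, Item 4@4, Item 2@7: h1:4  h2:4  h3:1  h4:4  h5:4  h6:4  h7:1  h8:1  h9:1 — peak 4.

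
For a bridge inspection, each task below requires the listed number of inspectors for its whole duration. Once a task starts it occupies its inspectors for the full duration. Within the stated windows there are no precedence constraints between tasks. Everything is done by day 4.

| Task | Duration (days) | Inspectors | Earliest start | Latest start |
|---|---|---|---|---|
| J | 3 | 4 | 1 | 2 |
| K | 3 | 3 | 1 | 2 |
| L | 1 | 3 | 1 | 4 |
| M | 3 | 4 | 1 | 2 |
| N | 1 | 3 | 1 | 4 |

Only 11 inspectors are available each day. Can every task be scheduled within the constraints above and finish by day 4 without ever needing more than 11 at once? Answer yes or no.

Schedule J@1, K@1, L@1, M@2, N@4: d1:10  d2:11  d3:11  d4:7 — peak 11 ≤ 11.

yes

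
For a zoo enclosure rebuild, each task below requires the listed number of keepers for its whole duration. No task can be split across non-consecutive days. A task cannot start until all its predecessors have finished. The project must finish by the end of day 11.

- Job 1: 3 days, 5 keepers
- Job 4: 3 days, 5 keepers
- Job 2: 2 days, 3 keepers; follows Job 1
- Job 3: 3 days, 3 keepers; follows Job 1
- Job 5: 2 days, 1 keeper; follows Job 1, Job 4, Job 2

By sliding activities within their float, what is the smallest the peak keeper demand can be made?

5

Early-start (Job 1@1, Job 4@1, Job 2@4, Job 3@4, Job 5@6) gives peak 10: d1:10  d2:10  d3:10  d4:6  d5:6  d6:4  d7:1  d8:0  d9:0  d10:0  d11:0.
Shift Job 4→4, Job 2→7, Job 3→9, Job 5→9.
Schedule Job 1@1, Job 4@4, Job 2@7, Job 3@9, Job 5@9: d1:5  d2:5  d3:5  d4:5  d5:5  d6:5  d7:3  d8:3  d9:4  d10:4  d11:3 — peak 5.
Total keeper-days = 47 over 11 days ⇒ peak ≥ ⌈47/11⌉ = 5, so 5 is optimal.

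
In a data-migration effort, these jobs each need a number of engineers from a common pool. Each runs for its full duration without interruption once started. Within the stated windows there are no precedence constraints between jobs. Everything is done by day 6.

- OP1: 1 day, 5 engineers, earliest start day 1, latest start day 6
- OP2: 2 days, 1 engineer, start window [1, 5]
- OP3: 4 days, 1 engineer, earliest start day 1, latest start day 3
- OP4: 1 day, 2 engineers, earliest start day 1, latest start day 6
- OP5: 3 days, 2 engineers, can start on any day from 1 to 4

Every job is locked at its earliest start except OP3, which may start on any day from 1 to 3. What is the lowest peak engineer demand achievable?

10

OP3@1: d1:11  d2:4  d3:3  d4:1  d5:0  d6:0 → peak 11
OP3@2: d1:10  d2:4  d3:3  d4:1  d5:1  d6:0 → peak 10
OP3@3: d1:10  d2:3  d3:3  d4:1  d5:1  d6:1 → peak 10
Best is OP3@2, peak 10.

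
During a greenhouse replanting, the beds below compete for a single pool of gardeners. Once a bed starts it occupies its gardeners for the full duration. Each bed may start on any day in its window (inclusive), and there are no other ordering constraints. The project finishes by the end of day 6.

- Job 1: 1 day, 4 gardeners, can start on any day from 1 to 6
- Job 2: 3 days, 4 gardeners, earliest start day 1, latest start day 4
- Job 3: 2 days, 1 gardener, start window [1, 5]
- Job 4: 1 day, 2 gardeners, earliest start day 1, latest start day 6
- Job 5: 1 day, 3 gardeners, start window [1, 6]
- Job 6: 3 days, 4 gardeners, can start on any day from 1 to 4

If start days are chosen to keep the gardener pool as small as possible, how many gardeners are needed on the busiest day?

Early-start (Job 1@1, Job 2@1, Job 3@1, Job 4@1, Job 5@1, Job 6@1) gives peak 18: d1:18  d2:9  d3:8  d4:0  d5:0  d6:0.
Shift Job 3→2, Job 4→2, Job 5→3, Job 6→4.
Schedule Job 1@1, Job 2@1, Job 3@2, Job 4@2, Job 5@3, Job 6@4: d1:8  d2:7  d3:8  d4:4  d5:4  d6:4 — peak 8.

8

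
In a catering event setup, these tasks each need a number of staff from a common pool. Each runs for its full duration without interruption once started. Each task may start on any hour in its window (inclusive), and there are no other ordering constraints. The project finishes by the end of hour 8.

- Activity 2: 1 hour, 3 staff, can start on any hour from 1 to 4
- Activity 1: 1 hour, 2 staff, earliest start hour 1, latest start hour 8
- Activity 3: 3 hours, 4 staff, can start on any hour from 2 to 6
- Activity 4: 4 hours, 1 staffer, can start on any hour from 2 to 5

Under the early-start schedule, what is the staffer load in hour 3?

5

At early start, hour 3 has: Activity 3, Activity 4.
Demand: 4 + 1 = 5.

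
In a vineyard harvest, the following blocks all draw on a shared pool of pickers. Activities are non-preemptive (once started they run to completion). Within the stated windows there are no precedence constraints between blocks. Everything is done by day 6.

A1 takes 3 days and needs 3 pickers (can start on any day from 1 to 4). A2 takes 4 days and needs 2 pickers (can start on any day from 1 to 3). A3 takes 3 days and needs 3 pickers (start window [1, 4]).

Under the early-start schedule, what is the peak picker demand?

Early-start schedule: A1@1, A2@1, A3@1.
Load per day: day 1: 8, day 2: 8, day 3: 8, day 4: 2, day 5: 0, day 6: 0.
Peak is 8.

8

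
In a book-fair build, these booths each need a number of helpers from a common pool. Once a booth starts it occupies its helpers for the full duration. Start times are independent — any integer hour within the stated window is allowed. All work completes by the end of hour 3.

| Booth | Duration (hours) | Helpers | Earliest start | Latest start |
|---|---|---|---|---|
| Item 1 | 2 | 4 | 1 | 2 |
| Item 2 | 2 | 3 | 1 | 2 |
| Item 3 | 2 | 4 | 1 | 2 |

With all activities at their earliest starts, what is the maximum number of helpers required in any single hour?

11

Early-start schedule: Item 1@1, Item 2@1, Item 3@1.
Load per hour: hour 1: 11, hour 2: 11, hour 3: 0.
Peak is 11.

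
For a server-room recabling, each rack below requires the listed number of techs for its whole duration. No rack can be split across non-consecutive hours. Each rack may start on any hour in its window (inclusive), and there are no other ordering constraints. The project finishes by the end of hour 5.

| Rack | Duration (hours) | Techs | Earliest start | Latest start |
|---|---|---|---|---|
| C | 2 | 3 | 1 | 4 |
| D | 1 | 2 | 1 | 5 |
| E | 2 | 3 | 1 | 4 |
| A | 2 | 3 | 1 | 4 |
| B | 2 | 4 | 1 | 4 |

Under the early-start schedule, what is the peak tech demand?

Early-start schedule: C@1, D@1, E@1, A@1, B@1.
Load per hour: hour 1: 15, hour 2: 13, hour 3: 0, hour 4: 0, hour 5: 0.
Peak is 15.

15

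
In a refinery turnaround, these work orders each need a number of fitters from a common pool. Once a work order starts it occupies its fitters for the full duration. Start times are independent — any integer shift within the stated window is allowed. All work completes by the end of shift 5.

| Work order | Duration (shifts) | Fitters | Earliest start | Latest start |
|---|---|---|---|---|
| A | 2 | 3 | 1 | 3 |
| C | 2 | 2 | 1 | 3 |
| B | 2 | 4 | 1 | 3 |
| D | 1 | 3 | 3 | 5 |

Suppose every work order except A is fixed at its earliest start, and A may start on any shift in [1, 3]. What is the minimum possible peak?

6

A@1: s1:9  s2:9  s3:3  s4:0  s5:0 → peak 9
A@2: s1:6  s2:9  s3:6  s4:0  s5:0 → peak 9
A@3: s1:6  s2:6  s3:6  s4:3  s5:0 → peak 6
Best is A@3, peak 6.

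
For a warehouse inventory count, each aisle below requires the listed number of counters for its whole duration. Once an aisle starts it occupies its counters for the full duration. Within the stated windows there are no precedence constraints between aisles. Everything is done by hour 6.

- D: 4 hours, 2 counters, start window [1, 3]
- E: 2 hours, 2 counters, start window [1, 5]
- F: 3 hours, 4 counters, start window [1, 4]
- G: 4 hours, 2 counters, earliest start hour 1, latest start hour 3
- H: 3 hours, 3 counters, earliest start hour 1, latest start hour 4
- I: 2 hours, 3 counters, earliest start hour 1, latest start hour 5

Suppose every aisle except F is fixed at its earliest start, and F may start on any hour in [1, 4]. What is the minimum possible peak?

12

F@1: h1:16  h2:16  h3:11  h4:4  h5:0  h6:0 → peak 16
F@2: h1:12  h2:16  h3:11  h4:8  h5:0  h6:0 → peak 16
F@3: h1:12  h2:12  h3:11  h4:8  h5:4  h6:0 → peak 12
F@4: h1:12  h2:12  h3:7  h4:8  h5:4  h6:4 → peak 12
Best is F@3, peak 12.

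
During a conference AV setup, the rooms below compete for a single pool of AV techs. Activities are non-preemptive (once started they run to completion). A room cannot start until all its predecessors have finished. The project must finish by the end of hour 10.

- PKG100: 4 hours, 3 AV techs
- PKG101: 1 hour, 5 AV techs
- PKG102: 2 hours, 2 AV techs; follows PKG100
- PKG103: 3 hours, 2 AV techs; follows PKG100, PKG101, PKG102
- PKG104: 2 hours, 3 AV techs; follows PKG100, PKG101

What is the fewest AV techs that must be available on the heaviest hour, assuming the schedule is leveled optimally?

5

Early-start (PKG100@1, PKG101@1, PKG102@5, PKG103@7, PKG104@5) gives peak 8: h1:8  h2:3  h3:3  h4:3  h5:5  h6:5  h7:2  h8:2  h9:2  h10:0.
Shift PKG101→5, PKG102→6, PKG103→8, PKG104→6.
Schedule PKG100@1, PKG101@5, PKG102@6, PKG103@8, PKG104@6: h1:3  h2:3  h3:3  h4:3  h5:5  h6:5  h7:5  h8:2  h9:2  h10:2 — peak 5.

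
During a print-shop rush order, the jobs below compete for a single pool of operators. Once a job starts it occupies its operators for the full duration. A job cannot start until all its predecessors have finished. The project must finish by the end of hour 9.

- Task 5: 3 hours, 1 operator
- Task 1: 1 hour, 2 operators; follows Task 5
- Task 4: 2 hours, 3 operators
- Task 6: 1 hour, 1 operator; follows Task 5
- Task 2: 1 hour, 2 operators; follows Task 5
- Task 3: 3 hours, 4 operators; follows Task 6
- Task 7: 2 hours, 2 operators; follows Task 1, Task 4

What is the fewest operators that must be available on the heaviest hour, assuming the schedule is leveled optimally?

Early-start (Task 5@1, Task 1@4, Task 4@1, Task 6@4, Task 2@4, Task 3@5, Task 7@5) gives peak 6: h1:4  h2:4  h3:1  h4:5  h5:6  h6:6  h7:4  h8:0  h9:0.
Shift Task 2→5, Task 3→7.
Schedule Task 5@1, Task 1@4, Task 4@1, Task 6@4, Task 2@5, Task 3@7, Task 7@5: h1:4  h2:4  h3:1  h4:3  h5:4  h6:2  h7:4  h8:4  h9:4 — peak 4.
Total operator-hours = 30 over 9 hours ⇒ peak ≥ ⌈30/9⌉ = 4, so 4 is optimal.

4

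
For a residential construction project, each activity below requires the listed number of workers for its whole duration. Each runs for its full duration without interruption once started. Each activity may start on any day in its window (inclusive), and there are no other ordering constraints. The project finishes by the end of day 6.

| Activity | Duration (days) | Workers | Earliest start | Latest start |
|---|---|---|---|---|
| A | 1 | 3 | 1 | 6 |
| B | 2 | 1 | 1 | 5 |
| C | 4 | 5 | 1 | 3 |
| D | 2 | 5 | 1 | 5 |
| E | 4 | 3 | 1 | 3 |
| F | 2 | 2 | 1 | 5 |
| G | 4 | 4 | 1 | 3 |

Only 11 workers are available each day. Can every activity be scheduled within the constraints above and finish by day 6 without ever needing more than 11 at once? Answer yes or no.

Total worker-days = 67; over 6 days the average is 67/6 > 11, so some day must exceed 11.

no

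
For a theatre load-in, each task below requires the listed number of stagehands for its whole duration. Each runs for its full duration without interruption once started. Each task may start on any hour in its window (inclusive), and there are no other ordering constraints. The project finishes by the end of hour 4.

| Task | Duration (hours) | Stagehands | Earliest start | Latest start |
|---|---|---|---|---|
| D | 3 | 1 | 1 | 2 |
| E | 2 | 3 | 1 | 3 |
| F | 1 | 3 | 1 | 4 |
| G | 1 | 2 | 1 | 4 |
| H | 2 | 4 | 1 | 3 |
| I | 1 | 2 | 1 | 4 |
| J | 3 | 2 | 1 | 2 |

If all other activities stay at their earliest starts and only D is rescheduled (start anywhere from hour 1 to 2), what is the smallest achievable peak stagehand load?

D@1: h1:17  h2:10  h3:3  h4:0 → peak 17
D@2: h1:16  h2:10  h3:3  h4:1 → peak 16
Best is D@2, peak 16.

16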